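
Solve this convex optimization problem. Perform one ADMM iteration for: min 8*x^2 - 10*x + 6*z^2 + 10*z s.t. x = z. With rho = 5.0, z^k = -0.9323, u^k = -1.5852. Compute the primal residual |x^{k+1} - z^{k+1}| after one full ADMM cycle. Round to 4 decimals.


ADMM iteration with rho = 5.0, z^k = -0.9323, u^k = -1.5852
Step 1: x-update.
Minimize 8*x^2 - 10*x + (5.0/2)*(x + 0.9323 - 1.5852)^2
FOC: (2*8 + 5.0)*x = 10 + 5.0*(-0.9323 + 1.5852)
x^{k+1} = 0.6316
Step 2: z-update.
Minimize 6*z^2 + 10*z + (5.0/2)*(0.6316 - z - 1.5852)^2
FOC: (2*6 + 5.0)*z = -10 + 5.0*(0.6316 - 1.5852)
z^{k+1} = -0.8687
Step 3: u-update.
u^{k+1} = -1.5852 + 0.6316 + 0.8687 = -0.0849
Step 4: Primal residual = |0.6316 + 0.8687| = 1.5003


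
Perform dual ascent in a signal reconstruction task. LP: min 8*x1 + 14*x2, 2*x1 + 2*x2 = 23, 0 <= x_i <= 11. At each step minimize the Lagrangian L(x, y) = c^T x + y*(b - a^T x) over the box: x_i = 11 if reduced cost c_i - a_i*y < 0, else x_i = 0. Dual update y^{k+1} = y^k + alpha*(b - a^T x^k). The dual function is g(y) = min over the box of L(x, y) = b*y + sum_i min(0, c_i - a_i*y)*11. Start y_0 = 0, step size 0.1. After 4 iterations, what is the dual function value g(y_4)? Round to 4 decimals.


Dual ascent for LP: min 8*x1 + 14*x2, 2*x1 + 2*x2 = 23, 0 <= x_i <= 11
Step 1: y^k = 0.0, reduced costs: (8.0, 14.0)
  x^k = (0.0, 0.0), subgradient = b - a^T x = 23.0
  y^{k+1} = 0.0 + 0.1*23.0 = 2.3
Step 2: y^k = 2.3, reduced costs: (3.4, 9.4)
  x^k = (0.0, 0.0), subgradient = b - a^T x = 23.0
  y^{k+1} = 2.3 + 0.1*23.0 = 4.6
Step 3: y^k = 4.6, reduced costs: (-1.2, 4.8)
  x^k = (11.0, 0.0), subgradient = b - a^T x = 1.0
  y^{k+1} = 4.6 + 0.1*1.0 = 4.7
Step 4: y^k = 4.7, reduced costs: (-1.4, 4.6)
  x^k = (11.0, 0.0), subgradient = b - a^T x = 1.0
  y^{k+1} = 4.7 + 0.1*1.0 = 4.8
Dual objective at y_4 = 4.8: reduced costs (-1.6, 4.4), box minimizer x = (11.0, 0.0)
g(y_4) = b*y + (c1 - a1*y)*x1 + (c2 - a2*y)*x2 = 23*4.8 + (-1.6)*11.0 + 4.4*0.0 = 110.4 - 17.6 + 0.0 = 92.8


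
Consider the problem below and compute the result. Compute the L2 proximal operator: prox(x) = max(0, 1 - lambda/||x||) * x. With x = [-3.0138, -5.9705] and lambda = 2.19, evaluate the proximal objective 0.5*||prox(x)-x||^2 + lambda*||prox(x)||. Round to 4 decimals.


Step 1: Compute ||x||.
||x|| = 6.688
Step 2: Compute scaling factor.
scale = max(0, 1 - 2.19/6.688) = 0.6725
Step 3: prox(x) = [-2.0269, -4.0155]
||prox(x)|| = 4.498
Step 4: Proximal objective.
0.5*||prox-x||^2 = 2.3981
lambda*||prox|| = 9.8506
Total = 12.2488


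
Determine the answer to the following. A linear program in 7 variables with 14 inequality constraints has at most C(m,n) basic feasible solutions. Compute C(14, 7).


Each vertex corresponds to some choice of n active constraints out of m, so the number of vertices is at most C(m, n) = m! / (n!(m-n)!).
m = 14, n = 7
Numerator: 14 * 13 * 12 * 11 * 10 * 9 * 8
Denominator: 7! = 5040
C(14, 7) = 3432


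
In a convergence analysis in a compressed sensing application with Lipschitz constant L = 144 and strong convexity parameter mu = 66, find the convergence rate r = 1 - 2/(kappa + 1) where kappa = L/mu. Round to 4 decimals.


Step 1: Compute the condition number.
kappa = L/mu = 144/66 = 2.1818
Step 2: Compute the convergence rate.
r = 1 - 2/(kappa + 1) = 1 - 2*mu/(L + mu) = (L - mu)/(L + mu) = 78/210 = 0.3714


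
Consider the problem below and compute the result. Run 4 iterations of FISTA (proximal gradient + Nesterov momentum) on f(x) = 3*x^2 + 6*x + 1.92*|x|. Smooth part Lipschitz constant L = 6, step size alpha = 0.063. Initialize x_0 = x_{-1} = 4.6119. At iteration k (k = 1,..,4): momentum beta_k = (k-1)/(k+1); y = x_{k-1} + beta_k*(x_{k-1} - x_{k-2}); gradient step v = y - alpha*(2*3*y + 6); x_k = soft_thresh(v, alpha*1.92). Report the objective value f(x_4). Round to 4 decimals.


FISTA on f(x) = 3*x^2 + 6*x + 1.92*|x|
L = 6, alpha = 0.063
Iteration 1: beta = 0.0, y = 4.6119 + 0.0*(4.6119 - 4.6119) = 4.6119
  grad(y) = 33.6714, v = y - alpha*grad = 2.4906
  prox(v) = soft_thresh(2.4906, 0.121) = 2.3696
Iteration 2: beta = 0.3333, y = 2.3696 + 0.3333*(2.3696 - 4.6119) = 1.6222
  grad(y) = 15.7333, v = y - alpha*grad = 0.631
  prox(v) = soft_thresh(0.631, 0.121) = 0.5101
Iteration 3: beta = 0.5, y = 0.5101 + 0.5*(0.5101 - 2.3696) = -0.4197
  grad(y) = 3.4816, v = y - alpha*grad = -0.6391
  prox(v) = soft_thresh(-0.6391, 0.121) = -0.5181
Iteration 4: beta = 0.6, y = -0.5181 + 0.6*(-0.5181 - 0.5101) = -1.135
  grad(y) = -0.8101, v = y - alpha*grad = -1.084
  prox(v) = soft_thresh(-1.084, 0.121) = -0.963
f(x_4) = 3*(-0.963)^2 + 6*(-0.963) + 1.92*|-0.963| = -1.1469


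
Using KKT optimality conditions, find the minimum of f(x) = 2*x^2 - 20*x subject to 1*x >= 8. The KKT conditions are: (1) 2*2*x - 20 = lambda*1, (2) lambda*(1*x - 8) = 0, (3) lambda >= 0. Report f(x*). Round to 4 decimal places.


Step 1: Try lambda = 0 (constraint inactive).
x_unc = 20/(2*2) = 5.0
Check: 1*5.0 = 5.0 < 8 -- violated!
Step 2: Constraint must be active: 1*x = 8
x* = 8/1 = 8.0
lambda = (2*2*8.0 - 20)/1 = 12.0
Step 3: Compute optimal value.
f(x*) = 2*8.0^2 - 20*8.0 = -32.0


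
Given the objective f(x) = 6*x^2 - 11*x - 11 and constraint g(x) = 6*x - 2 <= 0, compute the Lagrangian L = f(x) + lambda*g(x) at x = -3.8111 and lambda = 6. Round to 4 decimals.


Step 1: Evaluate f(x).
f(-3.8111) = 6*(-3.8111)^2 - 11*(-3.8111) - 11 = 118.069
Step 2: Evaluate g(x).
g(-3.8111) = 6*-3.8111 - 2 = -24.8666
Step 3: Compute Lagrangian.
L = 118.069 + 6*-24.8666 = -31.1306


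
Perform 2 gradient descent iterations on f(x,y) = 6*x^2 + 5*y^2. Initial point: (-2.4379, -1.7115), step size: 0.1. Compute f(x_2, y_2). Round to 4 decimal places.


Gradient descent on f(x,y) = 6*x^2 + 5*y^2.
Starting point: (-2.4379, -1.7115), alpha = 0.1
Step 1: grad_x = 2*6*-2.4379 = -29.2548, grad_y = 2*5*-1.7115 = -17.115
  x_1 = -2.4379 - 0.1*-29.2548 = 0.4876
  y_1 = -1.7115 - 0.1*-17.115 = 0.0
Step 2: grad_x = 2*6*0.4876 = 5.851, grad_y = 2*5*0.0 = 0.0
  x_2 = 0.4876 - 0.1*5.851 = -0.0975
  y_2 = 0.0 - 0.1*0.0 = 0.0
f(-0.0975, 0.0) = 6*(-0.0975)^2 + 5*0.0^2 = 0.0571


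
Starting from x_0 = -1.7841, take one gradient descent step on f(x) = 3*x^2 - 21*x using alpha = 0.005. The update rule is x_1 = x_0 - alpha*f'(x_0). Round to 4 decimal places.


We compute the gradient at x_0 and apply the update.
f'(x) = 6*x - 21
f'(-1.7841) = 6*-1.7841 - 21 = -31.7046
x_1 = -1.7841 - 0.005*-31.7046 = -1.6256


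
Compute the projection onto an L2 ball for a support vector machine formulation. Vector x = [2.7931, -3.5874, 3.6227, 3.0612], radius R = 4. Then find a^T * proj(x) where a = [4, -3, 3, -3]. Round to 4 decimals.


Step 1: Compute ||x|| (intermediates to 6 decimals).
||x|| = sqrt(2.7931^2 + (-3.5874)^2 + 3.6227^2 + 3.0612^2) = 6.570064
Step 2: Project.
Since ||x|| > R, scale = R/||x|| = 4/6.570064 = 0.608822, proj(x) = scale * x
proj(x) = [1.700501, -2.184088, 2.205579, 1.863726]
Step 3: Dot product.
a^T * proj(x) = 4*1.700501 - 3*(-2.184088) + 3*2.205579 - 3*1.863726 = 14.3798


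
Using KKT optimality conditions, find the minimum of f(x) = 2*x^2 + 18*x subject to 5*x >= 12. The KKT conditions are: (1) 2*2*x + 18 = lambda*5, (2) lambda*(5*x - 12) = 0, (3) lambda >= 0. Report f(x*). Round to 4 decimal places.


Step 1: Try lambda = 0 (constraint inactive).
x_unc = -18/(2*2) = -4.5
Check: 5*-4.5 = -22.5 < 12 -- violated!
Step 2: Constraint must be active: 5*x = 12
x* = 12/5 = 2.4
lambda = (2*2*2.4 + 18)/5 = 5.52
Step 3: Compute optimal value.
f(x*) = 2*2.4^2 + 18*2.4 = 54.72


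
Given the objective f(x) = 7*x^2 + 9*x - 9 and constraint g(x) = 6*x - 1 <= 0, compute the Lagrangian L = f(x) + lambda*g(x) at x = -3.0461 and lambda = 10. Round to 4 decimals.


Step 1: Evaluate f(x).
f(-3.0461) = 7*(-3.0461)^2 + 9*(-3.0461) - 9 = 28.5362
Step 2: Evaluate g(x).
g(-3.0461) = 6*-3.0461 - 1 = -19.2766
Step 3: Compute Lagrangian.
L = 28.5362 + 10*-19.2766 = -164.2298


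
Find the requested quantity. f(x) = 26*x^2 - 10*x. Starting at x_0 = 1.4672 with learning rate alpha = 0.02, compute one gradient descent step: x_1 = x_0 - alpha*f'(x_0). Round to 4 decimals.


We compute the gradient at x_0 and apply the update.
f'(x) = 52*x - 10
f'(1.4672) = 52*1.4672 - 10 = 66.2944
x_1 = 1.4672 - 0.02*66.2944 = 0.1413


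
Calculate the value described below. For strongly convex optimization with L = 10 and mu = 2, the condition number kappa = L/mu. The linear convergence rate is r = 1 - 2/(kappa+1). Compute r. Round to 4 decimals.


Step 1: Compute the condition number.
kappa = L/mu = 10/2 = 5.0
Step 2: Compute the convergence rate.
r = 1 - 2/(kappa + 1) = 1 - 2*mu/(L + mu) = (L - mu)/(L + mu) = 8/12 = 0.6667


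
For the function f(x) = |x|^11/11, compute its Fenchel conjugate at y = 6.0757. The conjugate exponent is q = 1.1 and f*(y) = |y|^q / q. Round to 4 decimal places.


The conjugate exponent q satisfies 1/p + 1/q = 1.
p = 11, so q = 11/(11 - 1) = 1.1
|y|^q = 6.0757^1.1 = 7.2771
f*(6.0757) = 7.2771 / 1.1 = 6.6155


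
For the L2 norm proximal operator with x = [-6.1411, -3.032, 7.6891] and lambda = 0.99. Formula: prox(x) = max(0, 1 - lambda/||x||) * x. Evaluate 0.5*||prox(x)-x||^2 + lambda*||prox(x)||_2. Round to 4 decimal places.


Step 1: Compute ||x||.
||x|| = 10.297
Step 2: Compute scaling factor.
scale = max(0, 1 - 0.99/10.297) = 0.9039
Step 3: prox(x) = [-5.5507, -2.7405, 6.9498]
||prox(x)|| = 9.307
Step 4: Proximal objective.
0.5*||prox-x||^2 = 0.4901
lambda*||prox|| = 9.2139
Total = 9.704


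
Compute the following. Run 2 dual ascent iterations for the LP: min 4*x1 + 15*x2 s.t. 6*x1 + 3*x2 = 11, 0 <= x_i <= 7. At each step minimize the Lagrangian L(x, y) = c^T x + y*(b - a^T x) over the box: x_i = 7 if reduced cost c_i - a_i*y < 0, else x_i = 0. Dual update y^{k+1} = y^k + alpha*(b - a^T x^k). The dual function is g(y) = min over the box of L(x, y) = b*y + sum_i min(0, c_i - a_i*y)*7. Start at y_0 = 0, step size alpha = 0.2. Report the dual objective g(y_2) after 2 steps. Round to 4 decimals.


Dual ascent for LP: min 4*x1 + 15*x2, 6*x1 + 3*x2 = 11, 0 <= x_i <= 7
Step 1: y^k = 0.0, reduced costs: (4.0, 15.0)
  x^k = (0.0, 0.0), subgradient = b - a^T x = 11.0
  y^{k+1} = 0.0 + 0.2*11.0 = 2.2
Step 2: y^k = 2.2, reduced costs: (-9.2, 8.4)
  x^k = (7.0, 0.0), subgradient = b - a^T x = -31.0
  y^{k+1} = 2.2 + 0.2*-31.0 = -4.0
Dual objective at y_2 = -4.0: reduced costs (28.0, 27.0), box minimizer x = (0.0, 0.0)
g(y_2) = b*y + (c1 - a1*y)*x1 + (c2 - a2*y)*x2 = 11*(-4.0) + 28.0*0.0 + 27.0*0.0 = -44.0 + 0.0 + 0.0 = -44.0


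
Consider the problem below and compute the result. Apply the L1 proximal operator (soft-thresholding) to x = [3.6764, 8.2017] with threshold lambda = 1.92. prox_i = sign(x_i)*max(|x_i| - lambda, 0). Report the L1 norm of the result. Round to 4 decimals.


Soft-thresholding with lambda = 1.92:
prox(3.6764) = sign(3.6764)*max(|3.6764| - 1.92, 0) = 1.7564
prox(8.2017) = sign(8.2017)*max(|8.2017| - 1.92, 0) = 6.2817
prox(x) = [1.7564, 6.2817]
||prox(x)||_1 = 1.7564 + 6.2817 = 8.0381


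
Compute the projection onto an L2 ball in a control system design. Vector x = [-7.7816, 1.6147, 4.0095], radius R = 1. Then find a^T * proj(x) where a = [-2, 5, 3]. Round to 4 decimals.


Step 1: Compute ||x|| (intermediates to 6 decimals).
||x|| = sqrt((-7.7816)^2 + 1.6147^2 + 4.0095^2) = 8.901497
Step 2: Project.
Since ||x|| > R, scale = R/||x|| = 1/8.901497 = 0.112341, proj(x) = scale * x
proj(x) = [-0.874193, 0.181397, 0.450431]
Step 3: Dot product.
a^T * proj(x) = -2*(-0.874193) + 5*0.181397 + 3*0.450431 = 4.0067


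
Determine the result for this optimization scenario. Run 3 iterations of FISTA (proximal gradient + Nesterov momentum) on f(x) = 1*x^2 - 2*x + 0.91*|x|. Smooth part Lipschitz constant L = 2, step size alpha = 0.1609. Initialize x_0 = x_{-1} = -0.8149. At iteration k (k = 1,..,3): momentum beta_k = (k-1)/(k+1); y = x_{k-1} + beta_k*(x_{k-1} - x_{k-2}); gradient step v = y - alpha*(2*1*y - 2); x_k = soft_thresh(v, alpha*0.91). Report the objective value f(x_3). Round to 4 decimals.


FISTA on f(x) = 1*x^2 - 2*x + 0.91*|x|
L = 2, alpha = 0.1609
Iteration 1: beta = 0.0, y = -0.8149 + 0.0*(-0.8149 + 0.8149) = -0.8149
  grad(y) = -3.6298, v = y - alpha*grad = -0.2309
  prox(v) = soft_thresh(-0.2309, 0.1464) = -0.0844
Iteration 2: beta = 0.3333, y = -0.0844 + 0.3333*(-0.0844 + 0.8149) = 0.159
  grad(y) = -1.6819, v = y - alpha*grad = 0.4297
  prox(v) = soft_thresh(0.4297, 0.1464) = 0.2832
Iteration 3: beta = 0.5, y = 0.2832 + 0.5*(0.2832 + 0.0844) = 0.4671
  grad(y) = -1.0658, v = y - alpha*grad = 0.6386
  prox(v) = soft_thresh(0.6386, 0.1464) = 0.4922
f(x_3) = 1*0.4922^2 - 2*0.4922 + 0.91*|0.4922| = -0.2942


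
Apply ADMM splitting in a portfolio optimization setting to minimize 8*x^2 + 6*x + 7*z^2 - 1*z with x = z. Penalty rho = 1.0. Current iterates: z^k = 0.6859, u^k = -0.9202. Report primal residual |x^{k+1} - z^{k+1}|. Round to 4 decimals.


ADMM iteration with rho = 1.0, z^k = 0.6859, u^k = -0.9202
Step 1: x-update.
Minimize 8*x^2 + 6*x + (1.0/2)*(x - 0.6859 - 0.9202)^2
FOC: (2*8 + 1.0)*x = -6 + 1.0*(0.6859 + 0.9202)
x^{k+1} = -0.2585
Step 2: z-update.
Minimize 7*z^2 - 1*z + (1.0/2)*(-0.2585 - z - 0.9202)^2
FOC: (2*7 + 1.0)*z = 1 + 1.0*(-0.2585 - 0.9202)
z^{k+1} = -0.0119
Step 3: u-update.
u^{k+1} = -0.9202 - 0.2585 + 0.0119 = -1.1668
Step 4: Primal residual = |-0.2585 + 0.0119| = 0.2466


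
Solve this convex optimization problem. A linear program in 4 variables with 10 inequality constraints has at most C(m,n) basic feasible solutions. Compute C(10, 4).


Each vertex corresponds to some choice of n active constraints out of m, so the number of vertices is at most C(m, n) = m! / (n!(m-n)!).
m = 10, n = 4
Numerator: 10 * 9 * 8 * 7
Denominator: 4! = 24
C(10, 4) = 210


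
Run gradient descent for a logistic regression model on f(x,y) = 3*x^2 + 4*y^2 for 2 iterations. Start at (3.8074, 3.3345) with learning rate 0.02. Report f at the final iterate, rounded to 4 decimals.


Gradient descent on f(x,y) = 3*x^2 + 4*y^2.
Starting point: (3.8074, 3.3345), alpha = 0.02
Step 1: grad_x = 2*3*3.8074 = 22.8444, grad_y = 2*4*3.3345 = 26.676
  x_1 = 3.8074 - 0.02*22.8444 = 3.3505
  y_1 = 3.3345 - 0.02*26.676 = 2.801
Step 2: grad_x = 2*3*3.3505 = 20.1031, grad_y = 2*4*2.801 = 22.4078
  x_2 = 3.3505 - 0.02*20.1031 = 2.9485
  y_2 = 2.801 - 0.02*22.4078 = 2.3528
f(2.9485, 2.3528) = 3*2.9485^2 + 4*2.3528^2 = 48.2232


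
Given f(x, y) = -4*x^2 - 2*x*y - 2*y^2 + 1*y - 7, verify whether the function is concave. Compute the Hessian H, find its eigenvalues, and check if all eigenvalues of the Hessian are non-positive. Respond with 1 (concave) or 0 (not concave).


The Hessian of f(x,y) = -4*x^2 - 2*x*y - 2*y^2 + 1*y - 7 is:
H = [[-8, -2], [-2, -4]]
Trace = -8 - 4 = -12
Determinant = -8*-4 - (-2)^2 = 28
Discriminant = (-12)^2 - 4*28 = 32.0
Eigenvalues: lambda_1 = -8.8284, lambda_2 = -3.1716
The function is concave.

1


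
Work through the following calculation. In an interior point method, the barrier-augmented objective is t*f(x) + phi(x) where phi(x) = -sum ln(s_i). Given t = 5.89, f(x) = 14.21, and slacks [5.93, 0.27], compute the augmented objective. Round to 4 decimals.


Step 1: Compute log-barrier.
ln values: [1.78, -1.3093]
phi = -(1.78 - 1.3093) = -0.4707
Step 2: Compute augmented objective.
t*f(x) = 5.89*14.21 = 83.6969
Total = 83.6969 - 0.4707 = 83.2262


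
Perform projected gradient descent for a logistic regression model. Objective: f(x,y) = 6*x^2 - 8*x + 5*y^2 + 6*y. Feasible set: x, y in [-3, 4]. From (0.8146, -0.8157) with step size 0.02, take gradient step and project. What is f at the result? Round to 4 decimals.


Step 1: Compute gradient at (0.8146, -0.8157).
grad_x = 2*6*0.8146 - 8 = 1.7752
grad_y = 2*5*-0.8157 + 6 = -2.157
Step 2: Gradient step.
x_raw = 0.8146 - 0.02*1.7752 = 0.7791
y_raw = -0.8157 - 0.02*-2.157 = -0.7726
Step 3: Project onto [-3, 4].
x_proj = clip(0.7791) = 0.7791
y_proj = clip(-0.7726) = -0.7726
Step 4: Evaluate f.
f(0.7791, -0.7726) = -4.2419


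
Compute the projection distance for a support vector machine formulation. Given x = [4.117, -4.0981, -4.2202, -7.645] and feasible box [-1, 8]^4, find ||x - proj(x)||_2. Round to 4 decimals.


Project each component onto [-1, 8].
clip(4.117) = 4.117, clip(-4.0981) = -1.0, clip(-4.2202) = -1.0, clip(-7.645) = -1.0
Projection = [4.117, -1.0, -1.0, -1.0]
Squared diffs: [0.0, 9.5982, 10.3697, 44.156]
Distance = sqrt(64.1239) = 8.0077


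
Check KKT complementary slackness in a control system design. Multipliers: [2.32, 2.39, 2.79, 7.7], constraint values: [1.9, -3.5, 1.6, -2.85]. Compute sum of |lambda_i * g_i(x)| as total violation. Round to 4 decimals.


KKT complementary slackness check:
lambda_1 * g_1 = 2.32 * 1.9 = 4.408
lambda_2 * g_2 = 2.39 * -3.5 = -8.365
lambda_3 * g_3 = 2.79 * 1.6 = 4.464
lambda_4 * g_4 = 7.7 * -2.85 = -21.945
Total violation = 4.408 + 8.365 + 4.464 + 21.945 = 39.182


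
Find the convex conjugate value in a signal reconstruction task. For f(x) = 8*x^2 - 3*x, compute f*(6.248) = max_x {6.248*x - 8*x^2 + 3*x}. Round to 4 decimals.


f*(y) = sup_x {y*x - a*x^2 - b*x} = sup_x {(y-b)*x - a*x^2}
FOC: (y - b) - 2a*x = 0 => x* = (y - b)/(2a)
x* = (6.248 + 3)/(2*8) = 0.578
f*(6.248) = (y-b)^2/(4a) = (6.248 + 3)^2/(4*8)
= 85.5255/32 = 2.6727


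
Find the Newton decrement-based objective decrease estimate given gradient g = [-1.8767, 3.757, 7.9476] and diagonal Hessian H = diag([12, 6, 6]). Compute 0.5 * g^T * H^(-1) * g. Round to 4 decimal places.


Step 1: H is diagonal, so H^(-1) * g = [-0.1564, 0.6262, 1.3246].
Step 2: g^T H^(-1) g = sum_i g_i^2 / H_ii
  = (-1.8767)^2/12 + (3.757)^2/6 + (7.9476)^2/6
  = 0.2935 + 2.3525 + 10.5274 = 13.1734
Step 3: Objective decrease = 0.5 * g^T H^(-1) g = 6.5867


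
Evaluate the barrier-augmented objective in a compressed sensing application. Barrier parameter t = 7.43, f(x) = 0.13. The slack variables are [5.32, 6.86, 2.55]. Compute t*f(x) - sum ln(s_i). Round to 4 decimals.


Step 1: Compute log-barrier.
ln values: [1.6715, 1.9257, 0.9361]
phi = -(1.6715 + 1.9257 + 0.9361) = -4.5333
Step 2: Compute augmented objective.
t*f(x) = 7.43*0.13 = 0.9659
Total = 0.9659 - 4.5333 = -3.5674


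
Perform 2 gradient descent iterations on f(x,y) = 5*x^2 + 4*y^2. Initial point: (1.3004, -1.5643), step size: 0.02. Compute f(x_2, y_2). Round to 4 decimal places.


Gradient descent on f(x,y) = 5*x^2 + 4*y^2.
Starting point: (1.3004, -1.5643), alpha = 0.02
Step 1: grad_x = 2*5*1.3004 = 13.004, grad_y = 2*4*-1.5643 = -12.5144
  x_1 = 1.3004 - 0.02*13.004 = 1.0403
  y_1 = -1.5643 - 0.02*-12.5144 = -1.314
Step 2: grad_x = 2*5*1.0403 = 10.4032, grad_y = 2*4*-1.314 = -10.5121
  x_2 = 1.0403 - 0.02*10.4032 = 0.8323
  y_2 = -1.314 - 0.02*-10.5121 = -1.1038
f(0.8323, -1.1038) = 5*0.8323^2 + 4*(-1.1038)^2 = 8.3365


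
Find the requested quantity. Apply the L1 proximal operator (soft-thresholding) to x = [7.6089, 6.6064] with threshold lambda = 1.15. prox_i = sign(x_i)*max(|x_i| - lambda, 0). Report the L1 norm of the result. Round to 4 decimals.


Soft-thresholding with lambda = 1.15:
prox(7.6089) = sign(7.6089)*max(|7.6089| - 1.15, 0) = 6.4589
prox(6.6064) = sign(6.6064)*max(|6.6064| - 1.15, 0) = 5.4564
prox(x) = [6.4589, 5.4564]
||prox(x)||_1 = 6.4589 + 5.4564 = 11.9153


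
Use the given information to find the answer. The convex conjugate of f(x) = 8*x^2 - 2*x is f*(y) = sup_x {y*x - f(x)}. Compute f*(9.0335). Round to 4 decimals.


f*(y) = sup_x {y*x - a*x^2 - b*x} = sup_x {(y-b)*x - a*x^2}
FOC: (y - b) - 2a*x = 0 => x* = (y - b)/(2a)
x* = (9.0335 + 2)/(2*8) = 0.6896
f*(9.0335) = (y-b)^2/(4a) = (9.0335 + 2)^2/(4*8)
= 121.7381/32 = 3.8043


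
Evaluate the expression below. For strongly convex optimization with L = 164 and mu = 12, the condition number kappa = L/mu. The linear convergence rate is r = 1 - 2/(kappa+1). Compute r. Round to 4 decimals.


Step 1: Compute the condition number.
kappa = L/mu = 164/12 = 13.6667
Step 2: Compute the convergence rate.
r = 1 - 2/(kappa + 1) = 1 - 2*mu/(L + mu) = (L - mu)/(L + mu) = 152/176 = 0.8636


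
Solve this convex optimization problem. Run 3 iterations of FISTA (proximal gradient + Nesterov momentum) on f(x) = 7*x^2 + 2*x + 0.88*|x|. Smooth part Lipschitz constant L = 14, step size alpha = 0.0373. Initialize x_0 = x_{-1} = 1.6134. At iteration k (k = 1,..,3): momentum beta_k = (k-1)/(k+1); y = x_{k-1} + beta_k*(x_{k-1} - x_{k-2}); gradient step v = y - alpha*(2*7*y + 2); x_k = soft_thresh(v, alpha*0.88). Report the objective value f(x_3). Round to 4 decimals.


FISTA on f(x) = 7*x^2 + 2*x + 0.88*|x|
L = 14, alpha = 0.0373
Iteration 1: beta = 0.0, y = 1.6134 + 0.0*(1.6134 - 1.6134) = 1.6134
  grad(y) = 24.5876, v = y - alpha*grad = 0.6963
  prox(v) = soft_thresh(0.6963, 0.0328) = 0.6635
Iteration 2: beta = 0.3333, y = 0.6635 + 0.3333*(0.6635 - 1.6134) = 0.3468
  grad(y) = 6.8554, v = y - alpha*grad = 0.0911
  prox(v) = soft_thresh(0.0911, 0.0328) = 0.0583
Iteration 3: beta = 0.5, y = 0.0583 + 0.5*(0.0583 - 0.6635) = -0.2443
  grad(y) = -1.4203, v = y - alpha*grad = -0.1913
  prox(v) = soft_thresh(-0.1913, 0.0328) = -0.1585
f(x_3) = 7*(-0.1585)^2 + 2*(-0.1585) + 0.88*|-0.1585| = -0.0017


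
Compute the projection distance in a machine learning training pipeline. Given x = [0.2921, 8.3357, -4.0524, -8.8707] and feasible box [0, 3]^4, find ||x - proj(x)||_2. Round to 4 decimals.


Project each component onto [0, 3].
clip(0.2921) = 0.2921, clip(8.3357) = 3.0, clip(-4.0524) = 0.0, clip(-8.8707) = 0.0
Projection = [0.2921, 3.0, 0.0, 0.0]
Squared diffs: [0.0, 28.4697, 16.4219, 78.6893]
Distance = sqrt(123.5809) = 11.1167


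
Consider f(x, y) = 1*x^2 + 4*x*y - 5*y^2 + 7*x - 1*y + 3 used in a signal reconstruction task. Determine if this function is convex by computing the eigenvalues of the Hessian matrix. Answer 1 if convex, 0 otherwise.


The Hessian of f(x,y) = 1*x^2 + 4*x*y - 5*y^2 + 7*x - 1*y + 3 is:
H = [[2, 4], [4, -10]]
Trace = 2 - 10 = -8
Determinant = 2*-10 - (4)^2 = -36
Discriminant = (-8)^2 - 4*-36 = 208.0
Eigenvalues: lambda_1 = -11.2111, lambda_2 = 3.2111
The function is not convex.

0


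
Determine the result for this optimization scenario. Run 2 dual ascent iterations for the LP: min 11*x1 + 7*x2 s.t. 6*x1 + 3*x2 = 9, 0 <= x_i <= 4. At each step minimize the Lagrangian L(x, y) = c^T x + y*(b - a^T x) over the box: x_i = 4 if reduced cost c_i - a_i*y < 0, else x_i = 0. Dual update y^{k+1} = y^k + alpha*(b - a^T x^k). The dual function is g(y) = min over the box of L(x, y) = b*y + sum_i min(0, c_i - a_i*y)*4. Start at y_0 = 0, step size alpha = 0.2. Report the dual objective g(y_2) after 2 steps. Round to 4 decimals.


Dual ascent for LP: min 11*x1 + 7*x2, 6*x1 + 3*x2 = 9, 0 <= x_i <= 4
Step 1: y^k = 0.0, reduced costs: (11.0, 7.0)
  x^k = (0.0, 0.0), subgradient = b - a^T x = 9.0
  y^{k+1} = 0.0 + 0.2*9.0 = 1.8
Step 2: y^k = 1.8, reduced costs: (0.2, 1.6)
  x^k = (0.0, 0.0), subgradient = b - a^T x = 9.0
  y^{k+1} = 1.8 + 0.2*9.0 = 3.6
Dual objective at y_2 = 3.6: reduced costs (-10.6, -3.8), box minimizer x = (4.0, 4.0)
g(y_2) = b*y + (c1 - a1*y)*x1 + (c2 - a2*y)*x2 = 9*3.6 + (-10.6)*4.0 + (-3.8)*4.0 = 32.4 - 42.4 - 15.2 = -25.2


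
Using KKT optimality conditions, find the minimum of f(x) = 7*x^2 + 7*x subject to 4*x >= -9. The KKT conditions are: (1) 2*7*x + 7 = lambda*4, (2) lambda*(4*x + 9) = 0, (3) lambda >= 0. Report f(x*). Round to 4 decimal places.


Step 1: Try lambda = 0 (constraint inactive).
Stationarity: 2*7*x + 7 = 0
x* = -7/(2*7) = -0.5
Check constraint: 4*-0.5 = -2.0 >= -9 -- satisfied.
Step 2: Compute optimal value.
f(x*) = 7*(-0.5)^2 + 7*(-0.5) = -1.75


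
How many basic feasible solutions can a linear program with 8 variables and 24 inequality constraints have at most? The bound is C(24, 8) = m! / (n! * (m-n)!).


Each vertex corresponds to some choice of n active constraints out of m, so the number of vertices is at most C(m, n) = m! / (n!(m-n)!).
m = 24, n = 8
Numerator: 24 * 23 * 22 * 21 * 20 * 19 * 18 * 17
Denominator: 8! = 40320
C(24, 8) = 735471


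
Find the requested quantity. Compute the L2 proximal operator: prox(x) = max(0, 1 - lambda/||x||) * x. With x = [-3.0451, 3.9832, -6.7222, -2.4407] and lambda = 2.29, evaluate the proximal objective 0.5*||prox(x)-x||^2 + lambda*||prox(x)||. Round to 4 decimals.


Step 1: Compute ||x||.
||x|| = 8.734
Step 2: Compute scaling factor.
scale = max(0, 1 - 2.29/8.734) = 0.7378
Step 3: prox(x) = [-2.2467, 2.9388, -4.9597, -1.8008]
||prox(x)|| = 6.444
Step 4: Proximal objective.
0.5*||prox-x||^2 = 2.6221
lambda*||prox|| = 14.7568
Total = 17.3789


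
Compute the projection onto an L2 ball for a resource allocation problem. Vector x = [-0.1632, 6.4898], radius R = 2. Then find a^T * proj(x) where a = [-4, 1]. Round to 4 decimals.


Step 1: Compute ||x|| (intermediates to 6 decimals).
||x|| = sqrt((-0.1632)^2 + 6.4898^2) = 6.491852
Step 2: Project.
Since ||x|| > R, scale = R/||x|| = 2/6.491852 = 0.308078, proj(x) = scale * x
proj(x) = [-0.050278, 1.999365]
Step 3: Dot product.
a^T * proj(x) = -4*(-0.050278) + 1*1.999365 = 2.2005


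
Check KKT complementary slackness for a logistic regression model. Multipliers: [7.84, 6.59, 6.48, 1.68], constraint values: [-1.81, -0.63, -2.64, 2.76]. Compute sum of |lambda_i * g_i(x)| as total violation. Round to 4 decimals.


KKT complementary slackness check:
lambda_1 * g_1 = 7.84 * -1.81 = -14.1904
lambda_2 * g_2 = 6.59 * -0.63 = -4.1517
lambda_3 * g_3 = 6.48 * -2.64 = -17.1072
lambda_4 * g_4 = 1.68 * 2.76 = 4.6368
Total violation = 14.1904 + 4.1517 + 17.1072 + 4.6368 = 40.0861


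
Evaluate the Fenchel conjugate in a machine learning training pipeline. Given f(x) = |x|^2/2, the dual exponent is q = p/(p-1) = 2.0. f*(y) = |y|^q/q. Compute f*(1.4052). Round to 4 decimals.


The conjugate exponent q satisfies 1/p + 1/q = 1.
p = 2, so q = 2/(2 - 1) = 2.0
|y|^q = 1.4052^2.0 = 1.9746
f*(1.4052) = 1.9746 / 2.0 = 0.9873


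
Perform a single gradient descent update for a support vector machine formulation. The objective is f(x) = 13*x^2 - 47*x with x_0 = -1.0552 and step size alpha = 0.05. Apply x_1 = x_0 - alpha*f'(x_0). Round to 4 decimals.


We compute the gradient at x_0 and apply the update.
f'(x) = 26*x - 47
f'(-1.0552) = 26*-1.0552 - 47 = -74.4352
x_1 = -1.0552 - 0.05*-74.4352 = 2.6666


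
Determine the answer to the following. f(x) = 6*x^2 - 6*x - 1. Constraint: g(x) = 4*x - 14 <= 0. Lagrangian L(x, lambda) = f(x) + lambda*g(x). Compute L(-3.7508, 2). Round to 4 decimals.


Step 1: Evaluate f(x).
f(-3.7508) = 6*(-3.7508)^2 - 6*(-3.7508) - 1 = 105.9158
Step 2: Evaluate g(x).
g(-3.7508) = 4*-3.7508 - 14 = -29.0032
Step 3: Compute Lagrangian.
L = 105.9158 + 2*-29.0032 = 47.9094


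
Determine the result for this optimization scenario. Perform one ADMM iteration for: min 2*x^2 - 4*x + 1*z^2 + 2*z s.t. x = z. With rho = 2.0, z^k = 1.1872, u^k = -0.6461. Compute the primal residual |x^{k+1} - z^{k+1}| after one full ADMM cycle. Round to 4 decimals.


ADMM iteration with rho = 2.0, z^k = 1.1872, u^k = -0.6461
Step 1: x-update.
Minimize 2*x^2 - 4*x + (2.0/2)*(x - 1.1872 - 0.6461)^2
FOC: (2*2 + 2.0)*x = 4 + 2.0*(1.1872 + 0.6461)
x^{k+1} = 1.2778
Step 2: z-update.
Minimize 1*z^2 + 2*z + (2.0/2)*(1.2778 - z - 0.6461)^2
FOC: (2*1 + 2.0)*z = -2 + 2.0*(1.2778 - 0.6461)
z^{k+1} = -0.1842
Step 3: u-update.
u^{k+1} = -0.6461 + 1.2778 + 0.1842 = 0.8158
Step 4: Primal residual = |1.2778 + 0.1842| = 1.4619


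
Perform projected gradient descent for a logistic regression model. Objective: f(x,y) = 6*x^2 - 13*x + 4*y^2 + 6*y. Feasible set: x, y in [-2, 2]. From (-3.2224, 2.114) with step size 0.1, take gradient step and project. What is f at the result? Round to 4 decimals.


Step 1: Compute gradient at (-3.2224, 2.114).
grad_x = 2*6*-3.2224 - 13 = -51.6688
grad_y = 2*4*2.114 + 6 = 22.912
Step 2: Gradient step.
x_raw = -3.2224 - 0.1*-51.6688 = 1.9445
y_raw = 2.114 - 0.1*22.912 = -0.1772
Step 3: Project onto [-2, 2].
x_proj = clip(1.9445) = 1.9445
y_proj = clip(-0.1772) = -0.1772
Step 4: Evaluate f.
f(1.9445, -0.1772) = -3.5298


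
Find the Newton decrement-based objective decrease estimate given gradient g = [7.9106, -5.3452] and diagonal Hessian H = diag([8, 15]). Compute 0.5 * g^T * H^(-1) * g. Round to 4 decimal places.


Step 1: H is diagonal, so H^(-1) * g = [0.9888, -0.3563].
Step 2: g^T H^(-1) g = sum_i g_i^2 / H_ii
  = (7.9106)^2/8 + (-5.3452)^2/15
  = 7.8222 + 1.9047 = 9.7269
Step 3: Objective decrease = 0.5 * g^T H^(-1) g = 4.8635


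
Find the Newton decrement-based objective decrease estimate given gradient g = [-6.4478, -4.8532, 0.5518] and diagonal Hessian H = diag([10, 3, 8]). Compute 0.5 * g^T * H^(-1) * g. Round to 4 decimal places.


Step 1: H is diagonal, so H^(-1) * g = [-0.6448, -1.6177, 0.069].
Step 2: g^T H^(-1) g = sum_i g_i^2 / H_ii
  = (-6.4478)^2/10 + (-4.8532)^2/3 + (0.5518)^2/8
  = 4.1574 + 7.8512 + 0.0381 = 12.0467
Step 3: Objective decrease = 0.5 * g^T H^(-1) g = 6.0233


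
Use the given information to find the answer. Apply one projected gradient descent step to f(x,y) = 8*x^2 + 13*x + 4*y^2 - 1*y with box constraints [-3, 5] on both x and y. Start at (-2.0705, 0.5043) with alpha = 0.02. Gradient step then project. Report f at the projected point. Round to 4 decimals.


Step 1: Compute gradient at (-2.0705, 0.5043).
grad_x = 2*8*-2.0705 + 13 = -20.128
grad_y = 2*4*0.5043 - 1 = 3.0344
Step 2: Gradient step.
x_raw = -2.0705 - 0.02*-20.128 = -1.6679
y_raw = 0.5043 - 0.02*3.0344 = 0.4436
Step 3: Project onto [-3, 5].
x_proj = clip(-1.6679) = -1.6679
y_proj = clip(0.4436) = 0.4436
Step 4: Evaluate f.
f(-1.6679, 0.4436) = 0.9165


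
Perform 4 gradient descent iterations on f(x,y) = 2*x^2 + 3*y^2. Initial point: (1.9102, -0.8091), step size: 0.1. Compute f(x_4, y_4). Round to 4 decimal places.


Gradient descent on f(x,y) = 2*x^2 + 3*y^2.
Starting point: (1.9102, -0.8091), alpha = 0.1
Step 1: grad_x = 2*2*1.9102 = 7.6408, grad_y = 2*3*-0.8091 = -4.8546
  x_1 = 1.9102 - 0.1*7.6408 = 1.1461
  y_1 = -0.8091 - 0.1*-4.8546 = -0.3236
Step 2: grad_x = 2*2*1.1461 = 4.5845, grad_y = 2*3*-0.3236 = -1.9418
  x_2 = 1.1461 - 0.1*4.5845 = 0.6877
  y_2 = -0.3236 - 0.1*-1.9418 = -0.1295
Step 3: grad_x = 2*2*0.6877 = 2.7507, grad_y = 2*3*-0.1295 = -0.7767
  x_3 = 0.6877 - 0.1*2.7507 = 0.4126
  y_3 = -0.1295 - 0.1*-0.7767 = -0.0518
Step 4: grad_x = 2*2*0.4126 = 1.6504, grad_y = 2*3*-0.0518 = -0.3107
  x_4 = 0.4126 - 0.1*1.6504 = 0.2476
  y_4 = -0.0518 - 0.1*-0.3107 = -0.0207
f(0.2476, -0.0207) = 2*0.2476^2 + 3*(-0.0207)^2 = 0.1239


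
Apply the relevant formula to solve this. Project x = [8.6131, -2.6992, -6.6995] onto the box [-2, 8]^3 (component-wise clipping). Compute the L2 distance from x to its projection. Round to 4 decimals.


Project each component onto [-2, 8].
clip(8.6131) = 8.0, clip(-2.6992) = -2.0, clip(-6.6995) = -2.0
Projection = [8.0, -2.0, -2.0]
Squared diffs: [0.3759, 0.4889, 22.0853]
Distance = sqrt(22.9501) = 4.7906


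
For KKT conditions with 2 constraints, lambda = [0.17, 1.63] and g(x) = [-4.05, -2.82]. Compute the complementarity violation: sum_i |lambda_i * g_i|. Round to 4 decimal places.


KKT complementary slackness check:
lambda_1 * g_1 = 0.17 * -4.05 = -0.6885
lambda_2 * g_2 = 1.63 * -2.82 = -4.5966
Total violation = 0.6885 + 4.5966 = 5.2851


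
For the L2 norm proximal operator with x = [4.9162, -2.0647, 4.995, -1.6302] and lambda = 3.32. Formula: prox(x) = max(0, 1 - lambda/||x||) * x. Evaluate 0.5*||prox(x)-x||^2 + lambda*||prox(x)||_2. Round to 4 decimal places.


Step 1: Compute ||x||.
||x|| = 7.486
Step 2: Compute scaling factor.
scale = max(0, 1 - 3.32/7.486) = 0.5565
Step 3: prox(x) = [2.7359, -1.149, 2.7797, -0.9072]
||prox(x)|| = 4.166
Step 4: Proximal objective.
0.5*||prox-x||^2 = 5.5112
lambda*||prox|| = 13.8311
Total = 19.3422


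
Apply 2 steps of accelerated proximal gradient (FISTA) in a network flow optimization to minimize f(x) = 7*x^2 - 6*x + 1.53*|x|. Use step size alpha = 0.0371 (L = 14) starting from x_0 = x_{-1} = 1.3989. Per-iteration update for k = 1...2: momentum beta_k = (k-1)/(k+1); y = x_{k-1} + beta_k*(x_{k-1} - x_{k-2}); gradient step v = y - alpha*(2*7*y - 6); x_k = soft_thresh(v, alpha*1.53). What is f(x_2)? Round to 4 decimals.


FISTA on f(x) = 7*x^2 - 6*x + 1.53*|x|
L = 14, alpha = 0.0371
Iteration 1: beta = 0.0, y = 1.3989 + 0.0*(1.3989 - 1.3989) = 1.3989
  grad(y) = 13.5846, v = y - alpha*grad = 0.8949
  prox(v) = soft_thresh(0.8949, 0.0568) = 0.8381
Iteration 2: beta = 0.3333, y = 0.8381 + 0.3333*(0.8381 - 1.3989) = 0.6512
  grad(y) = 3.1172, v = y - alpha*grad = 0.5356
  prox(v) = soft_thresh(0.5356, 0.0568) = 0.4788
f(x_2) = 7*0.4788^2 - 6*0.4788 + 1.53*|0.4788| = -0.5354


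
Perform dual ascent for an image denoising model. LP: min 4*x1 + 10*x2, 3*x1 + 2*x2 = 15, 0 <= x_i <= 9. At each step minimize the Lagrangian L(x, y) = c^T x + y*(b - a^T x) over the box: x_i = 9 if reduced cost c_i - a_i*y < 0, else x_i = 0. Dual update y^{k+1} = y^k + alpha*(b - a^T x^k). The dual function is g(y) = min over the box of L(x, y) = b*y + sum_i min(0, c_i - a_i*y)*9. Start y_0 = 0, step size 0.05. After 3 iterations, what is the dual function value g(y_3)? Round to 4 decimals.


Dual ascent for LP: min 4*x1 + 10*x2, 3*x1 + 2*x2 = 15, 0 <= x_i <= 9
Step 1: y^k = 0.0, reduced costs: (4.0, 10.0)
  x^k = (0.0, 0.0), subgradient = b - a^T x = 15.0
  y^{k+1} = 0.0 + 0.05*15.0 = 0.75
Step 2: y^k = 0.75, reduced costs: (1.75, 8.5)
  x^k = (0.0, 0.0), subgradient = b - a^T x = 15.0
  y^{k+1} = 0.75 + 0.05*15.0 = 1.5
Step 3: y^k = 1.5, reduced costs: (-0.5, 7.0)
  x^k = (9.0, 0.0), subgradient = b - a^T x = -12.0
  y^{k+1} = 1.5 + 0.05*-12.0 = 0.9
Dual objective at y_3 = 0.9: reduced costs (1.3, 8.2), box minimizer x = (0.0, 0.0)
g(y_3) = b*y + (c1 - a1*y)*x1 + (c2 - a2*y)*x2 = 15*0.9 + 1.3*0.0 + 8.2*0.0 = 13.5 + 0.0 + 0.0 = 13.5


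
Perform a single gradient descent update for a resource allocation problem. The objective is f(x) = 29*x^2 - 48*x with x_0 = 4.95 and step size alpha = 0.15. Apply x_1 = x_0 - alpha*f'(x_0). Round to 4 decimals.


We compute the gradient at x_0 and apply the update.
f'(x) = 58*x - 48
f'(4.95) = 58*4.95 - 48 = 239.1
x_1 = 4.95 - 0.15*239.1 = -30.915


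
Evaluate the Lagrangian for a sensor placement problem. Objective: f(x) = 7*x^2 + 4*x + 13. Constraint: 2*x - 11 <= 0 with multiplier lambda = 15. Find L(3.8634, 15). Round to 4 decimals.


Step 1: Evaluate f(x).
f(3.8634) = 7*3.8634^2 + 4*3.8634 + 13 = 132.9346
Step 2: Evaluate g(x).
g(3.8634) = 2*3.8634 - 11 = -3.2732
Step 3: Compute Lagrangian.
L = 132.9346 + 15*-3.2732 = 83.8366


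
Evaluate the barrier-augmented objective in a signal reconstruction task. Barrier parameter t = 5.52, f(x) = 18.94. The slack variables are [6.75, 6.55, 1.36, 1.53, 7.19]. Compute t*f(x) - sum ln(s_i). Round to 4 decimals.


Step 1: Compute log-barrier.
ln values: [1.9095, 1.8795, 0.3075, 0.4253, 1.9727]
phi = -(1.9095 + 1.8795 + 0.3075 + 0.4253 + 1.9727) = -6.4945
Step 2: Compute augmented objective.
t*f(x) = 5.52*18.94 = 104.5488
Total = 104.5488 - 6.4945 = 98.0543


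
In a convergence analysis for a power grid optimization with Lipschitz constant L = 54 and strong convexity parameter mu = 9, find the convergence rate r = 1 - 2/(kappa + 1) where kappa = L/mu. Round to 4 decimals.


Step 1: Compute the condition number.
kappa = L/mu = 54/9 = 6.0
Step 2: Compute the convergence rate.
r = 1 - 2/(kappa + 1) = 1 - 2*mu/(L + mu) = (L - mu)/(L + mu) = 45/63 = 0.7143


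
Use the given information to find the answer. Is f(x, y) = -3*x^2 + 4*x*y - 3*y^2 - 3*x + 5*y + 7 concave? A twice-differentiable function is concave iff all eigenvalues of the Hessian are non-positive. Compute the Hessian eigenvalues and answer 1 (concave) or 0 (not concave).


The Hessian of f(x,y) = -3*x^2 + 4*x*y - 3*y^2 - 3*x + 5*y + 7 is:
H = [[-6, 4], [4, -6]]
Trace = -6 - 6 = -12
Determinant = -6*-6 - (4)^2 = 20
Discriminant = (-12)^2 - 4*20 = 64.0
Eigenvalues: lambda_1 = -10.0, lambda_2 = -2.0
The function is concave.

1


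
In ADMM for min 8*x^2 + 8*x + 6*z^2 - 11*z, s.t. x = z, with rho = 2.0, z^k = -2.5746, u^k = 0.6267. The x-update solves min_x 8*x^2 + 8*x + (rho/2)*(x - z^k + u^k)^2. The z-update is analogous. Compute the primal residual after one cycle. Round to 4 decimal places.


ADMM iteration with rho = 2.0, z^k = -2.5746, u^k = 0.6267
Step 1: x-update.
Minimize 8*x^2 + 8*x + (2.0/2)*(x + 2.5746 + 0.6267)^2
FOC: (2*8 + 2.0)*x = -8 + 2.0*(-2.5746 - 0.6267)
x^{k+1} = -0.8001
Step 2: z-update.
Minimize 6*z^2 - 11*z + (2.0/2)*(-0.8001 - z + 0.6267)^2
FOC: (2*6 + 2.0)*z = 11 + 2.0*(-0.8001 + 0.6267)
z^{k+1} = 0.7609
Step 3: u-update.
u^{k+1} = 0.6267 - 0.8001 - 0.7609 = -0.9344
Step 4: Primal residual = |-0.8001 - 0.7609| = 1.5611


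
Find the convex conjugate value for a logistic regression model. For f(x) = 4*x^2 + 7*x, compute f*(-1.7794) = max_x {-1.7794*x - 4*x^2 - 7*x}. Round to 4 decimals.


f*(y) = sup_x {y*x - a*x^2 - b*x} = sup_x {(y-b)*x - a*x^2}
FOC: (y - b) - 2a*x = 0 => x* = (y - b)/(2a)
x* = (-1.7794 - 7)/(2*4) = -1.0974
f*(-1.7794) = (y-b)^2/(4a) = (-1.7794 - 7)^2/(4*4)
= 77.0779/16 = 4.8174


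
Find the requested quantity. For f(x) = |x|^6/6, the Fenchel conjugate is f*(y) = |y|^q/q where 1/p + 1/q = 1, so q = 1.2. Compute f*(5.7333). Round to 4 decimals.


The conjugate exponent q satisfies 1/p + 1/q = 1.
p = 6, so q = 6/(6 - 1) = 1.2
|y|^q = 5.7333^1.2 = 8.1299
f*(5.7333) = 8.1299 / 1.2 = 6.7749


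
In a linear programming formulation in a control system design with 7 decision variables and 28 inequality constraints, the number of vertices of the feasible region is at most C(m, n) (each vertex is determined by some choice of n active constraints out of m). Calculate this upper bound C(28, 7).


Each vertex corresponds to some choice of n active constraints out of m, so the number of vertices is at most C(m, n) = m! / (n!(m-n)!).
m = 28, n = 7
Numerator: 28 * 27 * 26 * 25 * 24 * 23 * 22
Denominator: 7! = 5040
C(28, 7) = 1184040


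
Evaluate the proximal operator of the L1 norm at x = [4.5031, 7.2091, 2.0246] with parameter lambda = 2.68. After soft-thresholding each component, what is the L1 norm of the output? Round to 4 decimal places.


Soft-thresholding with lambda = 2.68:
prox(4.5031) = sign(4.5031)*max(|4.5031| - 2.68, 0) = 1.8231
prox(7.2091) = sign(7.2091)*max(|7.2091| - 2.68, 0) = 4.5291
prox(2.0246) = sign(2.0246)*max(|2.0246| - 2.68, 0) = 0.0
prox(x) = [1.8231, 4.5291, 0.0]
||prox(x)||_1 = 1.8231 + 4.5291 + 0.0 = 6.3522


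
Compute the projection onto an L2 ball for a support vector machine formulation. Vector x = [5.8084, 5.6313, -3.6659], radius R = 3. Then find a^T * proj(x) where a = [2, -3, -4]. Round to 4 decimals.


Step 1: Compute ||x|| (intermediates to 6 decimals).
||x|| = sqrt(5.8084^2 + 5.6313^2 + (-3.6659)^2) = 8.881885
Step 2: Project.
Since ||x|| > R, scale = R/||x|| = 3/8.881885 = 0.337766, proj(x) = scale * x
proj(x) = [1.96188, 1.902062, -1.238216]
Step 3: Dot product.
a^T * proj(x) = 2*1.96188 - 3*1.902062 - 4*(-1.238216) = 3.1704


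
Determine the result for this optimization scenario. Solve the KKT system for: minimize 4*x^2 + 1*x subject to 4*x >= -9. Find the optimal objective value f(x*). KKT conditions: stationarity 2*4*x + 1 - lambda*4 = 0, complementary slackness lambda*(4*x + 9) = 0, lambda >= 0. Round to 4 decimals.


Step 1: Try lambda = 0 (constraint inactive).
Stationarity: 2*4*x + 1 = 0
x* = -1/(2*4) = -0.125
Check constraint: 4*-0.125 = -0.5 >= -9 -- satisfied.
Step 2: Compute optimal value.
f(x*) = 4*(-0.125)^2 + 1*(-0.125) = -0.0625


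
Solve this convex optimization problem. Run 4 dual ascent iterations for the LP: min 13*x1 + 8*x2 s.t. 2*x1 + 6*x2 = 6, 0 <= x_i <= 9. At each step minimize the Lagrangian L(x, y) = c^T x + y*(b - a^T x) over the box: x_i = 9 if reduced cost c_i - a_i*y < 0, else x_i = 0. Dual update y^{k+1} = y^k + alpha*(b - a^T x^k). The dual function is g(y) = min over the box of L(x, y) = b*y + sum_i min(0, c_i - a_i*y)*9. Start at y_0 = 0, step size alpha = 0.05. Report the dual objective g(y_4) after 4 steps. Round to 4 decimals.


Dual ascent for LP: min 13*x1 + 8*x2, 2*x1 + 6*x2 = 6, 0 <= x_i <= 9
Step 1: y^k = 0.0, reduced costs: (13.0, 8.0)
  x^k = (0.0, 0.0), subgradient = b - a^T x = 6.0
  y^{k+1} = 0.0 + 0.05*6.0 = 0.3
Step 2: y^k = 0.3, reduced costs: (12.4, 6.2)
  x^k = (0.0, 0.0), subgradient = b - a^T x = 6.0
  y^{k+1} = 0.3 + 0.05*6.0 = 0.6
Step 3: y^k = 0.6, reduced costs: (11.8, 4.4)
  x^k = (0.0, 0.0), subgradient = b - a^T x = 6.0
  y^{k+1} = 0.6 + 0.05*6.0 = 0.9
Step 4: y^k = 0.9, reduced costs: (11.2, 2.6)
  x^k = (0.0, 0.0), subgradient = b - a^T x = 6.0
  y^{k+1} = 0.9 + 0.05*6.0 = 1.2
Dual objective at y_4 = 1.2: reduced costs (10.6, 0.8), box minimizer x = (0.0, 0.0)
g(y_4) = b*y + (c1 - a1*y)*x1 + (c2 - a2*y)*x2 = 6*1.2 + 10.6*0.0 + 0.8*0.0 = 7.2 + 0.0 + 0.0 = 7.2
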